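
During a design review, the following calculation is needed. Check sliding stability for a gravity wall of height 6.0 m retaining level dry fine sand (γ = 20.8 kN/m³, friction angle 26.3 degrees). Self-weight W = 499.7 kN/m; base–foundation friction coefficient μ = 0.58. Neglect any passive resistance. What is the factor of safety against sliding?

2.01

K_a = tan²(45° − 26.3°/2) = 0.3859.
P_a = ½K_aγH² = 0.5×0.3859×20.8×6.0² = 144.5 kN/m, acting at H/3 = 2.000 m above the base.
FS_sliding = μW / P_a = 0.58×499.7 / 144.5 = 2.006.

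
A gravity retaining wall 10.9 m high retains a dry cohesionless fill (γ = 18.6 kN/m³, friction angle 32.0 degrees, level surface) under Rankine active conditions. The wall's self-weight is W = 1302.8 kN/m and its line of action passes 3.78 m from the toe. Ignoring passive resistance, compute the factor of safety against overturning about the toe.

3.99

K_a = tan²(45° − 32.0°/2) = 0.3073.
P_a = ½K_aγH² = 0.5×0.3073×18.6×10.9² = 339.5 kN/m, acting at H/3 = 3.633 m above the base.
Overturning moment M_o = P_a × H/3 = 339.5 × 3.633 = 1234.
Resisting moment M_r = W × 3.78 = 1302.8 × 3.78 = 4925.
FS_overturning = M_r/M_o = 4925/1234 = 3.992.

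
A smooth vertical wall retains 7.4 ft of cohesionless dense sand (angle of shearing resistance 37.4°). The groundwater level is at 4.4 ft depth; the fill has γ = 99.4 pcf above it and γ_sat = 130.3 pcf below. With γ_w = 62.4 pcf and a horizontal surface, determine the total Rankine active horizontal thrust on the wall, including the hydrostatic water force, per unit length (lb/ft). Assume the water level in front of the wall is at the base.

K_a = tan²(45° − φ/2) = 0.2443.
γ' = 130.3 − 62.4 = 67.90 pcf. Depth below WT = 3.0 ft.
σ'_h at WT = K_a γ d_w = 106.8 psf; at base = 106.8 + K_a γ' × 3.0 = 156.6 psf.
P₁ (0–4.4 ft) = ½×106.8×4.4 = 235.0. P₂ (4.4–7.4 ft) = ½(106.8+156.6)×3.0 = 395.1.
P_w = ½ γ_w h₂² = 0.5×62.4×3.0² = 280.8. Total = 235.0+395.1+280.8 = 911.0 lb/ft.

911 lb/ft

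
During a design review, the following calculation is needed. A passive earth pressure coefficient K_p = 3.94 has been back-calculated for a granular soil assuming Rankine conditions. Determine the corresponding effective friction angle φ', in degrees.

K_p = (1+sin φ)/(1−sin φ) ⇒ sin φ = (K_p − 1)/(K_p + 1) = 0.5951.
φ = arcsin(0.5951) = 36.52°.

36.5°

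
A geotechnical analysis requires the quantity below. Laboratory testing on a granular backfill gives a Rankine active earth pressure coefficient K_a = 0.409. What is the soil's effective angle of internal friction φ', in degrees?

24.8°

K_a = tan²(45° − φ/2) ⇒ 45° − φ/2 = arctan(√0.409) = 32.60°.
φ = 2(45° − 32.60°) = 24.80°.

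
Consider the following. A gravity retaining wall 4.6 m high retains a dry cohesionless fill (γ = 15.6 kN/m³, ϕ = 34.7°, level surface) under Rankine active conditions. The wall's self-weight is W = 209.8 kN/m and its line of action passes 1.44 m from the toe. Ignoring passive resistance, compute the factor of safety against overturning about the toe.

4.35

K_a = tan²(45° − 34.7°/2) = 0.2745.
P_a = ½K_aγH² = 0.5×0.2745×15.6×4.6² = 45.30 kN/m, acting at H/3 = 1.533 m above the base.
Overturning moment M_o = P_a × H/3 = 45.30 × 1.533 = 69.46.
Resisting moment M_r = W × 1.44 = 209.8 × 1.44 = 302.1.
FS_overturning = M_r/M_o = 302.1/69.46 = 4.349.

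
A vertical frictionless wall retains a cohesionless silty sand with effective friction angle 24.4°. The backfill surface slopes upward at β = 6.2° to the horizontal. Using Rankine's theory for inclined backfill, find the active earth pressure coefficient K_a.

K_a = cos β · (cos β − √(cos²β − cos²φ)) / (cos β + √(cos²β − cos²φ)).
cos β = 0.9942, cos φ = 0.9107, √(cos²β − cos²φ) = 0.3987.
K_a = 0.9942 × (0.9942 − 0.3987)/(0.9942 + 0.3987) = 0.4250.

0.425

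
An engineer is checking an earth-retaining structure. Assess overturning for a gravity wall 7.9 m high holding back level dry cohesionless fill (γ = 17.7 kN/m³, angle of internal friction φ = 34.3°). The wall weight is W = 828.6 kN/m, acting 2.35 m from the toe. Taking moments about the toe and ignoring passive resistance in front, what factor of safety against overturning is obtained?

4.80

K_a = tan²(45° − 34.3°/2) = 0.2792.
P_a = ½K_aγH² = 0.5×0.2792×17.7×7.9² = 154.2 kN/m, acting at H/3 = 2.633 m above the base.
Overturning moment M_o = P_a × H/3 = 154.2 × 2.633 = 406.0.
Resisting moment M_r = W × 2.35 = 828.6 × 2.35 = 1947.
FS_overturning = M_r/M_o = 1947/406.0 = 4.796.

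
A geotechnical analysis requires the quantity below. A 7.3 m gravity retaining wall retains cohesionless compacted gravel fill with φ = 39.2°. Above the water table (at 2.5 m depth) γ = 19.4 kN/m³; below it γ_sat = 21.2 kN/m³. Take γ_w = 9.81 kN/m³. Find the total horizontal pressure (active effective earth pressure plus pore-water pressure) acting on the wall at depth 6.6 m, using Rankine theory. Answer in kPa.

K_a = (1 − sin φ)/(1 + sin φ) = 0.2255.
γ' = 21.2 − 9.81 = 11.39 kN/m³.
Effective vertical stress at 6.6 m: σ'_v = 19.4×2.5 + 11.39×4.10 = 95.20 kPa.
σ'_h = K_a σ'_v = 0.2255 × 95.20 = 21.46 kPa; u = γ_w × 4.10 = 40.22 kPa.
Total σ_h = 21.46 + 40.22 = 61.69 kPa.

61.7 kPa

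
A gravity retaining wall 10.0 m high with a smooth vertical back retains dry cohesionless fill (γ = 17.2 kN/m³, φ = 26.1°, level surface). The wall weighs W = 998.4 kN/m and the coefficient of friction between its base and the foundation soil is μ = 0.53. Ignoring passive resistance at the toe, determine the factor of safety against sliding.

1.58

K_a = tan²(45° − 26.1°/2) = 0.3889.
P_a = ½K_aγH² = 0.5×0.3889×17.2×10.0² = 334.5 kN/m, acting at H/3 = 3.333 m above the base.
FS_sliding = μW / P_a = 0.53×998.4 / 334.5 = 1.582.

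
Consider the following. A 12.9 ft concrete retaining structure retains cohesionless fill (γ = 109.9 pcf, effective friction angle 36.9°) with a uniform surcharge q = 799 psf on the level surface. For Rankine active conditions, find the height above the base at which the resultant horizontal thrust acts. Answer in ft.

5.44 ft

K_a = 0.2497.
Triangular part P₁ = ½K_aγH² = 2283 at H/3 = 4.300 ft; rectangular part P₂ = K_a q H = 2573 at H/2 = 6.450 ft.
ȳ = (P₁·4.300 + P₂·6.450)/(P₁+P₂) = 5.439 ft.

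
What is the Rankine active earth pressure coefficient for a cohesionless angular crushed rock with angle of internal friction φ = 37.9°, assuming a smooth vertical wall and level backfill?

0.239

K_a = (1 − sin φ)/(1 + sin φ) = (1 − sin 37.9°)/(1 + sin 37.9°) = 0.2389.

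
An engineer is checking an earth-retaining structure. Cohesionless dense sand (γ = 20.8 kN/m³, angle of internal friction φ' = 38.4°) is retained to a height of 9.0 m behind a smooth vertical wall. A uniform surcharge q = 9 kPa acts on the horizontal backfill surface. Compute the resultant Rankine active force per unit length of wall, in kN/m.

216 kN/m

K_a = tan²(45° − φ/2) = 0.2337.
Soil triangle: ½ K_a γ H² = 0.5×0.2337×20.8×9.0² = 196.9 kN/m.
Surcharge rectangle: K_a q H = 0.2337×9×9.0 = 18.93 kN/m.
Total = 196.9 + 18.93 = 215.8 kN/m.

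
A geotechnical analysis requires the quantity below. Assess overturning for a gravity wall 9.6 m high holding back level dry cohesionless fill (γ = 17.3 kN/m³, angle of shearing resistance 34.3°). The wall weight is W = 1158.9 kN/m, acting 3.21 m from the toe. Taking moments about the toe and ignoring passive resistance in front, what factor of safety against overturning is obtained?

K_a = tan²(45° − 34.3°/2) = 0.2792.
P_a = ½K_aγH² = 0.5×0.2792×17.3×9.6² = 222.5 kN/m, acting at H/3 = 3.200 m above the base.
Overturning moment M_o = P_a × H/3 = 222.5 × 3.200 = 712.1.
Resisting moment M_r = W × 3.21 = 1158.9 × 3.21 = 3720.
FS_overturning = M_r/M_o = 3720/712.1 = 5.224.

5.22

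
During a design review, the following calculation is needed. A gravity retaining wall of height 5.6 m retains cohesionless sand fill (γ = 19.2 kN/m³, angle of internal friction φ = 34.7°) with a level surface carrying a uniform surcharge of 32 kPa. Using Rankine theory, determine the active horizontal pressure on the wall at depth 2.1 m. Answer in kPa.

K_a = (1 − sin φ)/(1 + sin φ) = 0.2745.
σ_v = γz + q = 19.2 × 2.1 + 32 = 72.32 kPa.
σ_h = K_a σ_v = 0.2745 × 72.32 = 19.85 kPa.

19.8 kPa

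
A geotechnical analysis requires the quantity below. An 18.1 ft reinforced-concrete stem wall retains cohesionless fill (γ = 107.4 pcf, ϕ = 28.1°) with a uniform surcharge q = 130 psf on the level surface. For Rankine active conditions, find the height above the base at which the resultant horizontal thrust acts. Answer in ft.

6.39 ft

K_a = 0.3596.
Triangular part P₁ = ½K_aγH² = 6326 at H/3 = 6.033 ft; rectangular part P₂ = K_a q H = 846.2 at H/2 = 9.050 ft.
ȳ = (P₁·6.033 + P₂·9.050)/(P₁+P₂) = 6.389 ft.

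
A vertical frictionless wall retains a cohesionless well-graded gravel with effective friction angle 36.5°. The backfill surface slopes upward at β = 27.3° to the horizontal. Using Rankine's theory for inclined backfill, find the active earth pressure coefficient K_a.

K_a = cos β · (cos β − √(cos²β − cos²φ)) / (cos β + √(cos²β − cos²φ)).
cos β = 0.8886, cos φ = 0.8039, √(cos²β − cos²φ) = 0.3788.
K_a = 0.8886 × (0.8886 − 0.3788)/(0.8886 + 0.3788) = 0.3575.

0.357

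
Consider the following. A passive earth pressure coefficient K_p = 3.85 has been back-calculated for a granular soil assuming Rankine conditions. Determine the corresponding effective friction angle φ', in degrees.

36.0°

K_p = (1+sin φ)/(1−sin φ) ⇒ sin φ = (K_p − 1)/(K_p + 1) = 0.5876.
φ = arcsin(0.5876) = 35.99°.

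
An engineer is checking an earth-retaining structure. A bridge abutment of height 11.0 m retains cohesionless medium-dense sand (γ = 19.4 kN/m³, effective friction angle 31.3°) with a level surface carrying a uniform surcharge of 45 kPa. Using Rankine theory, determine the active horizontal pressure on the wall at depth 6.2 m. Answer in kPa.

52.3 kPa

K_a = (1 − sin φ)/(1 + sin φ) = 0.3162.
σ_v = γz + q = 19.4 × 6.2 + 45 = 165.3 kPa.
σ_h = K_a σ_v = 0.3162 × 165.3 = 52.26 kPa.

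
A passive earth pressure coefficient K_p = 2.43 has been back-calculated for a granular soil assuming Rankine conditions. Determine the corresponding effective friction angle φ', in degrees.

24.6°

K_p = (1+sin φ)/(1−sin φ) ⇒ sin φ = (K_p − 1)/(K_p + 1) = 0.4169.
φ = arcsin(0.4169) = 24.64°.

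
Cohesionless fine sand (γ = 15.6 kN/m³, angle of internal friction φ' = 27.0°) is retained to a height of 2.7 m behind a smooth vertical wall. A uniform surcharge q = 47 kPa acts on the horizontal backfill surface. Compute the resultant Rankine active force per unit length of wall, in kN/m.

K_a = tan²(45° − φ/2) = 0.3755.
Soil triangle: ½ K_a γ H² = 0.5×0.3755×15.6×2.7² = 21.35 kN/m.
Surcharge rectangle: K_a q H = 0.3755×47×2.7 = 47.65 kN/m.
Total = 21.35 + 47.65 = 69.01 kN/m.

69.0 kN/m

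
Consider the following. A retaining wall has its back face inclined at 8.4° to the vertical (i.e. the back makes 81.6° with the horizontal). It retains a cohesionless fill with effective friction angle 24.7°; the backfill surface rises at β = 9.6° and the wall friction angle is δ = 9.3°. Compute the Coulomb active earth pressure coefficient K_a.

K_a = sin²(α+φ) / [sin²α · sin(α−δ) · (1 + √{sin(φ+δ)sin(φ−β) / (sin(α−δ)sin(α+β))})²].
With α = 81.6°, φ = 24.7°, δ = 9.3°, β = 9.6°: K_a = 0.5106.

0.511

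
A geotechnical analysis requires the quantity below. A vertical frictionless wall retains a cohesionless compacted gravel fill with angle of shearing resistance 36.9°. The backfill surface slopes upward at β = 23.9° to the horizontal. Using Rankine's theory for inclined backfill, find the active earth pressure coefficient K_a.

K_a = cos β · (cos β − √(cos²β − cos²φ)) / (cos β + √(cos²β − cos²φ)).
cos β = 0.9143, cos φ = 0.7997, √(cos²β − cos²φ) = 0.4431.
K_a = 0.9143 × (0.9143 − 0.4431)/(0.9143 + 0.4431) = 0.3173.

0.317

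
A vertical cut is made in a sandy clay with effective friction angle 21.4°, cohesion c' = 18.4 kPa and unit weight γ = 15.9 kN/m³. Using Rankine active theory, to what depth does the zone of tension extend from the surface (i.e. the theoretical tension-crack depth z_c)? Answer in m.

K_a = tan²(45° − 21.4°/2) = 0.4653; √K_a = 0.6822.
The active pressure is zero where K_a γ z = 2c√K_a, so z_c = 2c/(γ√K_a) = 2×18.4/(15.9×0.6822) = 3.393 m.

3.39 m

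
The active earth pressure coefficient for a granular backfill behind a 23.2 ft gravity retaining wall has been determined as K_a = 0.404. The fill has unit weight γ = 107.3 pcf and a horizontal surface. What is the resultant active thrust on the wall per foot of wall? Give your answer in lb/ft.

11700 lb/ft

P = ½ K_a γ H² = 0.5 × 0.404 × 107.3 × 23.2² = 11670 lb/ft.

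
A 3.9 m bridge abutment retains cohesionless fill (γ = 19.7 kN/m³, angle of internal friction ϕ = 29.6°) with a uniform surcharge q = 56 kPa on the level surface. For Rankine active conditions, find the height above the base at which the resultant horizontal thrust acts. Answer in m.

K_a = 0.3387.
Triangular part P₁ = ½K_aγH² = 50.75 at H/3 = 1.300 m; rectangular part P₂ = K_a q H = 73.98 at H/2 = 1.950 m.
ȳ = (P₁·1.300 + P₂·1.950)/(P₁+P₂) = 1.686 m.

1.69 m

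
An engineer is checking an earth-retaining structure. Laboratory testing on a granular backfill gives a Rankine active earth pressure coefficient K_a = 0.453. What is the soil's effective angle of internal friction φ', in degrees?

K_a = tan²(45° − φ/2) ⇒ 45° − φ/2 = arctan(√0.453) = 33.94°.
φ = 2(45° − 33.94°) = 22.11°.

22.1°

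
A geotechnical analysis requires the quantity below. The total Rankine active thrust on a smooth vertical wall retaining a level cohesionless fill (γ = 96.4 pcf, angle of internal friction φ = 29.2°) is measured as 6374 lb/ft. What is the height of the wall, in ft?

K_a = 0.3442. P_a = ½ K_a γ H² ⇒ H = √(2P_a/(K_a γ)).
H = √(2×6374/(0.3442×96.4)) = 19.60 ft.

19.6 ft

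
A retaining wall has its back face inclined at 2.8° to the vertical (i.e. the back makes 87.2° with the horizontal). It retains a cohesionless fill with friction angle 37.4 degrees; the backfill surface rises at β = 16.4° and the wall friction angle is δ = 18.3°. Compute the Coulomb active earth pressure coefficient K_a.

0.295

K_a = sin²(α+φ) / [sin²α · sin(α−δ) · (1 + √{sin(φ+δ)sin(φ−β) / (sin(α−δ)sin(α+β))})²].
With α = 87.2°, φ = 37.4°, δ = 18.3°, β = 16.4°: K_a = 0.2948.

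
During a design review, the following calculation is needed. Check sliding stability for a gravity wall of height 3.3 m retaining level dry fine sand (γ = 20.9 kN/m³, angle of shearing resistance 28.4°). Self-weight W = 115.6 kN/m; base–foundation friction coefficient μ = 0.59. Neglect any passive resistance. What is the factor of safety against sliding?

K_a = tan²(45° − 28.4°/2) = 0.3554.
P_a = ½K_aγH² = 0.5×0.3554×20.9×3.3² = 40.44 kN/m, acting at H/3 = 1.100 m above the base.
FS_sliding = μW / P_a = 0.59×115.6 / 40.44 = 1.687.

1.69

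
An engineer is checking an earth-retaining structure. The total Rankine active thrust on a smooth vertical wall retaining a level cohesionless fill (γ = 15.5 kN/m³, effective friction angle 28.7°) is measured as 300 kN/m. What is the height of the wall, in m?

10.5 m

K_a = 0.3511. P_a = ½ K_a γ H² ⇒ H = √(2P_a/(K_a γ)).
H = √(2×300/(0.3511×15.5)) = 10.50 m.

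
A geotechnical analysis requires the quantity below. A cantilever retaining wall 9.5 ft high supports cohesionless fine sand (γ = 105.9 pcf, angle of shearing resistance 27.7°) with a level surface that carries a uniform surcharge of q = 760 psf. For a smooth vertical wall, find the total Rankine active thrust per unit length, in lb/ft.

4380 lb/ft

K_a = tan²(45° − φ/2) = 0.3653.
Soil triangle: ½ K_a γ H² = 0.5×0.3653×105.9×9.5² = 1746 lb/ft.
Surcharge rectangle: K_a q H = 0.3653×760×9.5 = 2638 lb/ft.
Total = 1746 + 2638 = 4384 lb/ft.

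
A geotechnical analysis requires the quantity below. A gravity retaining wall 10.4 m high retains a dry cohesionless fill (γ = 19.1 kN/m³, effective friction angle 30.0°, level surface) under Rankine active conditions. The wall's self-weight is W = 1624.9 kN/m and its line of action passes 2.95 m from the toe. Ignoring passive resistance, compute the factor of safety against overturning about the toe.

K_a = tan²(45° − 30.0°/2) = 0.3333.
P_a = ½K_aγH² = 0.5×0.3333×19.1×10.4² = 344.3 kN/m, acting at H/3 = 3.467 m above the base.
Overturning moment M_o = P_a × H/3 = 344.3 × 3.467 = 1194.
Resisting moment M_r = W × 2.95 = 1624.9 × 2.95 = 4793.
FS_overturning = M_r/M_o = 4793/1194 = 4.016.

4.02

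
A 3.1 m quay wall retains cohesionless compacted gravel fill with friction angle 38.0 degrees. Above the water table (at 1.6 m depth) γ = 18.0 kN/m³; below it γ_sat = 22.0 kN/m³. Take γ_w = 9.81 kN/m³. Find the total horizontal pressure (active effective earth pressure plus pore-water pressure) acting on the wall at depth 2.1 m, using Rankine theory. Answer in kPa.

K_a = (1 − sin φ)/(1 + sin φ) = 0.2379.
γ' = 22.0 − 9.81 = 12.19 kN/m³.
Effective vertical stress at 2.1 m: σ'_v = 18.0×1.6 + 12.19×0.500 = 34.90 kPa.
σ'_h = K_a σ'_v = 0.2379 × 34.90 = 8.301 kPa; u = γ_w × 0.500 = 4.905 kPa.
Total σ_h = 8.301 + 4.905 = 13.21 kPa.

13.2 kPa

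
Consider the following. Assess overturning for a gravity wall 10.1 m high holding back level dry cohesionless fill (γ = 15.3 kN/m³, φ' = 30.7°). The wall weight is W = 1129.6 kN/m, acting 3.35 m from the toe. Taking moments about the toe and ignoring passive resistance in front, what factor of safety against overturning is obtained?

K_a = tan²(45° − 30.7°/2) = 0.3240.
P_a = ½K_aγH² = 0.5×0.3240×15.3×10.1² = 252.9 kN/m, acting at H/3 = 3.367 m above the base.
Overturning moment M_o = P_a × H/3 = 252.9 × 3.367 = 851.3.
Resisting moment M_r = W × 3.35 = 1129.6 × 3.35 = 3784.
FS_overturning = M_r/M_o = 3784/851.3 = 4.445.

4.45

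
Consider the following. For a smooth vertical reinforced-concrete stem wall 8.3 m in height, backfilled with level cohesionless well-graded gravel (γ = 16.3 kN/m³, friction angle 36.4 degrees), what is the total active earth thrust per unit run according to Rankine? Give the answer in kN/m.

143 kN/m

K_a = tan²(45° − φ/2) = 0.2552.
P_a = ½ K_a γ H² = 0.5 × 0.2552 × 16.3 × 8.3² = 143.3 kN/m.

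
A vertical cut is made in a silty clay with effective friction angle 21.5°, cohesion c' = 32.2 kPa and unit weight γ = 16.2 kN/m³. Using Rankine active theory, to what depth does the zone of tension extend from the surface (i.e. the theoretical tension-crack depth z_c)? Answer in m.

5.84 m

K_a = tan²(45° − 21.5°/2) = 0.4636; √K_a = 0.6809.
The active pressure is zero where K_a γ z = 2c√K_a, so z_c = 2c/(γ√K_a) = 2×32.2/(16.2×0.6809) = 5.839 m.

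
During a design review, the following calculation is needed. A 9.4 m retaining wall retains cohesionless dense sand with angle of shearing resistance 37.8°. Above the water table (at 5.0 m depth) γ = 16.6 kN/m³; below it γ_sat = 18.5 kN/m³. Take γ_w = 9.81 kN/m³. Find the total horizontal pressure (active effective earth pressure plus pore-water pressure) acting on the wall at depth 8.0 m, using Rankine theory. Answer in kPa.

55.6 kPa

K_a = (1 − sin φ)/(1 + sin φ) = 0.2400.
γ' = 18.5 − 9.81 = 8.690 kN/m³.
Effective vertical stress at 8.0 m: σ'_v = 16.6×5.0 + 8.690×3.00 = 109.1 kPa.
σ'_h = K_a σ'_v = 0.2400 × 109.1 = 26.18 kPa; u = γ_w × 3.00 = 29.43 kPa.
Total σ_h = 26.18 + 29.43 = 55.61 kPa.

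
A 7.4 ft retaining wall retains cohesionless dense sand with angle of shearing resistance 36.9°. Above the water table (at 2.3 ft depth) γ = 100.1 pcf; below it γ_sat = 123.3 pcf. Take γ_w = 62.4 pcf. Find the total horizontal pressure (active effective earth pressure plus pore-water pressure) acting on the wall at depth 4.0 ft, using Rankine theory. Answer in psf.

189 psf

K_a = (1 − sin φ)/(1 + sin φ) = 0.2497.
γ' = 123.3 − 62.4 = 60.90 pcf.
Effective vertical stress at 4.0 ft: σ'_v = 100.1×2.3 + 60.90×1.70 = 333.8 psf.
σ'_h = K_a σ'_v = 0.2497 × 333.8 = 83.33 psf; u = γ_w × 1.70 = 106.1 psf.
Total σ_h = 83.33 + 106.1 = 189.4 psf.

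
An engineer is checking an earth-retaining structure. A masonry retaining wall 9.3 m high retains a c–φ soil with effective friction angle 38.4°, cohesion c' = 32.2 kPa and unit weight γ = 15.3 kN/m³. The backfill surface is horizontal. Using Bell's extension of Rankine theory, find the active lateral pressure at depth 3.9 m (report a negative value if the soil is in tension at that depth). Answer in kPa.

-17.2 kPa

K_a = (1 − sin φ)/(1 + sin φ) = 0.2337.
σ_a = K_a γ z − 2c√K_a = 0.2337×15.3×3.9 − 2×32.2×0.4834 = -17.19 kPa.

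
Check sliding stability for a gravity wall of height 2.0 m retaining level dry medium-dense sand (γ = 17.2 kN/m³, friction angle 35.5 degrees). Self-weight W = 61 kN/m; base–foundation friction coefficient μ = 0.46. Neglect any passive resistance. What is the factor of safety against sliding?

K_a = tan²(45° − 35.5°/2) = 0.2653.
P_a = ½K_aγH² = 0.5×0.2653×17.2×2.0² = 9.125 kN/m, acting at H/3 = 0.6667 m above the base.
FS_sliding = μW / P_a = 0.46×61 / 9.125 = 3.075.

3.08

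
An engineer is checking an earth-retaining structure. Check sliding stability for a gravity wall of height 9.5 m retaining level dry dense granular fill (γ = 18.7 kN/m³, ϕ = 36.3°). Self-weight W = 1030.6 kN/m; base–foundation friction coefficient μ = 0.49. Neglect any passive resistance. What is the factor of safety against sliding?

K_a = tan²(45° − 36.3°/2) = 0.2563.
P_a = ½K_aγH² = 0.5×0.2563×18.7×9.5² = 216.3 kN/m, acting at H/3 = 3.167 m above the base.
FS_sliding = μW / P_a = 0.49×1030.6 / 216.3 = 2.335.

2.34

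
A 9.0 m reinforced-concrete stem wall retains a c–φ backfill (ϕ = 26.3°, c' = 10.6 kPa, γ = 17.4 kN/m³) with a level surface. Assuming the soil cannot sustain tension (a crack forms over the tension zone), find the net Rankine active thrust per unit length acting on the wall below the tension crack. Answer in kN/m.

166 kN/m

K_a = 0.3859; √K_a = 0.6212.
Tension-crack depth z_c = 2c/(γ√K_a) = 2×10.6/(17.4×0.6212) = 1.961 m.
σ_a at base = K_a γ H − 2c√K_a = 0.3859×17.4×9.0 − 2×10.6×0.6212 = 47.27 kPa.
P_a = ½ × 47.27 × (H − z_c) = 0.5×47.27×7.039 = 166.4 kN/m.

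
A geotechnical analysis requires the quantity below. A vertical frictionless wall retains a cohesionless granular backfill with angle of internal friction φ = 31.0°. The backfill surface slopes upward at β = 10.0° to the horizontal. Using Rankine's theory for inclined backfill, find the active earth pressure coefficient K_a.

K_a = cos β · (cos β − √(cos²β − cos²φ)) / (cos β + √(cos²β − cos²φ)).
cos β = 0.9848, cos φ = 0.8572, √(cos²β − cos²φ) = 0.4849.
K_a = 0.9848 × (0.9848 − 0.4849)/(0.9848 + 0.4849) = 0.3350.

0.335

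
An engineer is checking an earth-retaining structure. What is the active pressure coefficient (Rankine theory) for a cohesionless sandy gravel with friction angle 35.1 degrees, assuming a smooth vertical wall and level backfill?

0.270

K_a = (1 − sin φ)/(1 + sin φ) = (1 − sin 35.1°)/(1 + sin 35.1°) = 0.2698.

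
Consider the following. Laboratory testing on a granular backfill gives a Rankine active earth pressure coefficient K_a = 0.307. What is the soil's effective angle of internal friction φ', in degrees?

32.0°

K_a = tan²(45° − φ/2) ⇒ 45° − φ/2 = arctan(√0.307) = 28.99°.
φ = 2(45° − 28.99°) = 32.02°.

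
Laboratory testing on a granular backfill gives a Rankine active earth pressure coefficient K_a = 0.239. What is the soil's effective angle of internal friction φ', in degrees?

37.9°

K_a = tan²(45° − φ/2) ⇒ 45° − φ/2 = arctan(√0.239) = 26.05°.
φ = 2(45° − 26.05°) = 37.89°.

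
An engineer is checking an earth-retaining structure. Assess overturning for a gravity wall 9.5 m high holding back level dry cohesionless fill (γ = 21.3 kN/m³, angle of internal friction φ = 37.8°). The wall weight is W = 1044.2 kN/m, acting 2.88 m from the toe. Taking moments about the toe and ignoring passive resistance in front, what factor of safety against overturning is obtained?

K_a = tan²(45° − 37.8°/2) = 0.2400.
P_a = ½K_aγH² = 0.5×0.2400×21.3×9.5² = 230.7 kN/m, acting at H/3 = 3.167 m above the base.
Overturning moment M_o = P_a × H/3 = 230.7 × 3.167 = 730.5.
Resisting moment M_r = W × 2.88 = 1044.2 × 2.88 = 3007.
FS_overturning = M_r/M_o = 3007/730.5 = 4.117.

4.12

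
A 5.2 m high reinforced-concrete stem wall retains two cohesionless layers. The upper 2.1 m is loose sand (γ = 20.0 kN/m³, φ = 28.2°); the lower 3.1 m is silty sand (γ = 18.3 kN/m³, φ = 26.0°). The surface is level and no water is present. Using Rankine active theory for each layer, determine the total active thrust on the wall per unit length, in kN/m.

K_a1 = tan²(45°−28.2°/2) = 0.3582; K_a2 = tan²(45°−26.0°/2) = 0.3905.
Layer 1: σ at base = K_a1 γ₁ h₁ = 15.04 kPa; P₁ = ½×15.04×2.1 = 15.80.
Layer 2: σ_v at top = γ₁h₁ = 42.00; σ_h top = K_a2×42.00 = 16.40; σ_h base = K_a2×(42.00+18.3×3.1) = 38.55.
P₂ = ½(16.40+38.55)×3.1 = 85.17. Total P_a = 15.80+85.17 = 101.0 kN/m.

101 kN/m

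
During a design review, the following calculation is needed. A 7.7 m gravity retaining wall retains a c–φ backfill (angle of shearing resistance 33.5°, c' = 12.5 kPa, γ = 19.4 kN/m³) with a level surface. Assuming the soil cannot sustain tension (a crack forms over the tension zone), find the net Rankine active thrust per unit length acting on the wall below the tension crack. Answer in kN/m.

78.7 kN/m

K_a = 0.2887; √K_a = 0.5373.
Tension-crack depth z_c = 2c/(γ√K_a) = 2×12.5/(19.4×0.5373) = 2.398 m.
σ_a at base = K_a γ H − 2c√K_a = 0.2887×19.4×7.7 − 2×12.5×0.5373 = 29.69 kPa.
P_a = ½ × 29.69 × (H − z_c) = 0.5×29.69×5.302 = 78.72 kN/m.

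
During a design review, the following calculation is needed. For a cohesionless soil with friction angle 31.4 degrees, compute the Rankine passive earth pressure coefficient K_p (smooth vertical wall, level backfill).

3.18

K_p = (1 + sin φ)/(1 − sin φ) = tan²(45° + 31.4°/2) = 3.175.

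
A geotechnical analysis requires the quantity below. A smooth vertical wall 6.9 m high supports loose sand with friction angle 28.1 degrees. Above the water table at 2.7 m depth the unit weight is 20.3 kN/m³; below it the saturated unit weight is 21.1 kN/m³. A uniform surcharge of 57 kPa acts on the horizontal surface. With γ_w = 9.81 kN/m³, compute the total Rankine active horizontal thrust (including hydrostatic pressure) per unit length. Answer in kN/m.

373 kN/m

K_a = tan²(45° − φ/2) = 0.3596.
γ' = 21.1 − 9.81 = 11.29 kN/m³. h₂ = H − d_w = 4.2 m.
σ'_h: at surface K_a·q = 20.50; at WT K_a(q+γd_w) = 40.21; at base K_a(q+γd_w+γ'h₂) = 57.26 kPa.
P₁ = ½(20.50+40.21)×2.7 = 81.95; P₂ = ½(40.21+57.26)×4.2 = 204.7; P_w = ½γ_w h₂² = 86.52.
Total = 81.95+204.7+86.52 = 373.2 kN/m.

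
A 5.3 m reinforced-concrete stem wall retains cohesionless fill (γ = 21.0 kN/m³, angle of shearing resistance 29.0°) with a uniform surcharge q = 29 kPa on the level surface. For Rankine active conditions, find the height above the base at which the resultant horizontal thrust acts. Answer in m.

2.07 m

K_a = 0.3470.
Triangular part P₁ = ½K_aγH² = 102.3 at H/3 = 1.767 m; rectangular part P₂ = K_a q H = 53.33 at H/2 = 2.650 m.
ȳ = (P₁·1.767 + P₂·2.650)/(P₁+P₂) = 2.069 m.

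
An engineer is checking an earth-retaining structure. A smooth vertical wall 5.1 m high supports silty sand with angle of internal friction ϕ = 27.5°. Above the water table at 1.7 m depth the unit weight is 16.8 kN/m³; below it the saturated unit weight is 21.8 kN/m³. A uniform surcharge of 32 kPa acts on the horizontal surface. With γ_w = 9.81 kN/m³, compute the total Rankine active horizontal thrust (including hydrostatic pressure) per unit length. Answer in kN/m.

K_a = tan²(45° − φ/2) = 0.3682.
γ' = 21.8 − 9.81 = 11.99 kN/m³. h₂ = H − d_w = 3.4 m.
σ'_h: at surface K_a·q = 11.78; at WT K_a(q+γd_w) = 22.30; at base K_a(q+γd_w+γ'h₂) = 37.31 kPa.
P₁ = ½(11.78+22.30)×1.7 = 28.97; P₂ = ½(22.30+37.31)×3.4 = 101.3; P_w = ½γ_w h₂² = 56.70.
Total = 28.97+101.3+56.70 = 187.0 kN/m.

187 kN/m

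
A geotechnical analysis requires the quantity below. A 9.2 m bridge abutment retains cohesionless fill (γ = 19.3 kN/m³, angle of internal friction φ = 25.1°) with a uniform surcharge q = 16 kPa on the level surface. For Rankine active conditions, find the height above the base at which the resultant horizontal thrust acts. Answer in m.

K_a = 0.4043.
Triangular part P₁ = ½K_aγH² = 330.2 at H/3 = 3.067 m; rectangular part P₂ = K_a q H = 59.51 at H/2 = 4.600 m.
ȳ = (P₁·3.067 + P₂·4.600)/(P₁+P₂) = 3.301 m.

3.30 m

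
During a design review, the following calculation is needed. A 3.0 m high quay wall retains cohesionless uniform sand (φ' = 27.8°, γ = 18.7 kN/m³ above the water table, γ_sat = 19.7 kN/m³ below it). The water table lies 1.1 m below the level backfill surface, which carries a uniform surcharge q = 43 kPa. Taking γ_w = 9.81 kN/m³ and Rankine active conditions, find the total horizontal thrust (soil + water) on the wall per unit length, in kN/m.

89.5 kN/m

K_a = tan²(45° − φ/2) = 0.3639.
γ' = 19.7 − 9.81 = 9.890 kN/m³. h₂ = H − d_w = 1.9 m.
σ'_h: at surface K_a·q = 15.65; at WT K_a(q+γd_w) = 23.13; at base K_a(q+γd_w+γ'h₂) = 29.97 kPa.
P₁ = ½(15.65+23.13)×1.1 = 21.33; P₂ = ½(23.13+29.97)×1.9 = 50.45; P_w = ½γ_w h₂² = 17.71.
Total = 21.33+50.45+17.71 = 89.48 kN/m.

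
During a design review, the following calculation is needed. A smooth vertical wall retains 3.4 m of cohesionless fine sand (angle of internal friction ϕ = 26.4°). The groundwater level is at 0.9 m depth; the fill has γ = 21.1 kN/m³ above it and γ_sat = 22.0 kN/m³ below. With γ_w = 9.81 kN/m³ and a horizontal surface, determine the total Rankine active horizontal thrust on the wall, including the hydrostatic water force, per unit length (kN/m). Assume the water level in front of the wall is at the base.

66.8 kN/m

K_a = tan²(45° − φ/2) = 0.3844.
γ' = 22.0 − 9.81 = 12.19 kN/m³. Depth below WT = 2.5 m.
σ'_h at WT = K_a γ d_w = 7.300 kPa; at base = 7.300 + K_a γ' × 2.5 = 19.02 kPa.
P₁ (0–0.9 m) = ½×7.300×0.9 = 3.285. P₂ (0.9–3.4 m) = ½(7.300+19.02)×2.5 = 32.90.
P_w = ½ γ_w h₂² = 0.5×9.81×2.5² = 30.66. Total = 3.285+32.90+30.66 = 66.84 kN/m.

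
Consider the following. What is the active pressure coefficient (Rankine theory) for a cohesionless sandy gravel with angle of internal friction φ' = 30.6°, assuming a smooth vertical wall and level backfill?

0.325

K_a = (1 − sin φ)/(1 + sin φ) = (1 − sin 30.6°)/(1 + sin 30.6°) = 0.3253.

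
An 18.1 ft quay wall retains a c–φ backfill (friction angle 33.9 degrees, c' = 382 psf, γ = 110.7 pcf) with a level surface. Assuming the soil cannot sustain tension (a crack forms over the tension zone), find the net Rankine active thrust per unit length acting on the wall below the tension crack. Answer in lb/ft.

K_a = 0.2839; √K_a = 0.5328.
Tension-crack depth z_c = 2c/(γ√K_a) = 2×382/(110.7×0.5328) = 12.95 ft.
σ_a at base = K_a γ H − 2c√K_a = 0.2839×110.7×18.1 − 2×382×0.5328 = 161.8 psf.
P_a = ½ × 161.8 × (H − z_c) = 0.5×161.8×5.147 = 416.4 lb/ft.

416 lb/ft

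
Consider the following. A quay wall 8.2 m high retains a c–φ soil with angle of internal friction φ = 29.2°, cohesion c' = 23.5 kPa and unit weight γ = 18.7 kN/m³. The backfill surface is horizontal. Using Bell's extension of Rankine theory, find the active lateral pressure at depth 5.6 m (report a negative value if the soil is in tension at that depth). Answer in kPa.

K_a = (1 − sin φ)/(1 + sin φ) = 0.3442.
σ_a = K_a γ z − 2c√K_a = 0.3442×18.7×5.6 − 2×23.5×0.5867 = 8.471 kPa.

8.47 kPa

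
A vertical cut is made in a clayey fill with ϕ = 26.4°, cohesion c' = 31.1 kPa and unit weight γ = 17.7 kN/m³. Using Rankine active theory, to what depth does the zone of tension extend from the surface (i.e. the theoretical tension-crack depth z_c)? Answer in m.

K_a = tan²(45° − 26.4°/2) = 0.3844; √K_a = 0.6200.
The active pressure is zero where K_a γ z = 2c√K_a, so z_c = 2c/(γ√K_a) = 2×31.1/(17.7×0.6200) = 5.668 m.

5.67 m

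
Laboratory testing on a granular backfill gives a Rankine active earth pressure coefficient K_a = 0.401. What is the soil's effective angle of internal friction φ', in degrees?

25.3°

K_a = tan²(45° − φ/2) ⇒ 45° − φ/2 = arctan(√0.401) = 32.34°.
φ = 2(45° − 32.34°) = 25.31°.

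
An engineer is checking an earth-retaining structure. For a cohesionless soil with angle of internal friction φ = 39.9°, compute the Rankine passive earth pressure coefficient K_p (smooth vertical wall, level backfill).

4.58

K_p = (1 + sin φ)/(1 − sin φ) = tan²(45° + 39.9°/2) = 4.578.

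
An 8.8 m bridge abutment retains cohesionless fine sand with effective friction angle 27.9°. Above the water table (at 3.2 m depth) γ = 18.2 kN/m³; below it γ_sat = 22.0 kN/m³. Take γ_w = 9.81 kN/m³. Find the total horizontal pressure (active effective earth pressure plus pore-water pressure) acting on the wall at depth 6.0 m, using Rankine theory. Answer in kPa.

K_a = (1 − sin φ)/(1 + sin φ) = 0.3625.
γ' = 22.0 − 9.81 = 12.19 kN/m³.
Effective vertical stress at 6.0 m: σ'_v = 18.2×3.2 + 12.19×2.80 = 92.37 kPa.
σ'_h = K_a σ'_v = 0.3625 × 92.37 = 33.48 kPa; u = γ_w × 2.80 = 27.47 kPa.
Total σ_h = 33.48 + 27.47 = 60.95 kPa.

60.9 kPa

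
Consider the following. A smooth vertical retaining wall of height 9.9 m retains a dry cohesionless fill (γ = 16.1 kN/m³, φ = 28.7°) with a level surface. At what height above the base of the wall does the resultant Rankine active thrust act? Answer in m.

3.30 m

K_a = 0.3511.
The pressure distribution is triangular, so the resultant acts at H/3 above the base = 9.9/3 = 3.300 m.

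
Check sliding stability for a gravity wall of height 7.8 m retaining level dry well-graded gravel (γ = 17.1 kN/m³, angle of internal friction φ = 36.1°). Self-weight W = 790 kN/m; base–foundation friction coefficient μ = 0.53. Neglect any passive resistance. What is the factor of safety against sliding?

K_a = tan²(45° − 36.1°/2) = 0.2585.
P_a = ½K_aγH² = 0.5×0.2585×17.1×7.8² = 134.5 kN/m, acting at H/3 = 2.600 m above the base.
FS_sliding = μW / P_a = 0.53×790 / 134.5 = 3.114.

3.11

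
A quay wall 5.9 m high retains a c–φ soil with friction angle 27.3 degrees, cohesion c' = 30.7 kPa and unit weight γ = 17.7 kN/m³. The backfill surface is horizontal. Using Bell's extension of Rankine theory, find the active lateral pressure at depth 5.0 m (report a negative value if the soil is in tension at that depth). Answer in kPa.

K_a = (1 − sin φ)/(1 + sin φ) = 0.3711.
σ_a = K_a γ z − 2c√K_a = 0.3711×17.7×5.0 − 2×30.7×0.6092 = -4.560 kPa.

-4.56 kPa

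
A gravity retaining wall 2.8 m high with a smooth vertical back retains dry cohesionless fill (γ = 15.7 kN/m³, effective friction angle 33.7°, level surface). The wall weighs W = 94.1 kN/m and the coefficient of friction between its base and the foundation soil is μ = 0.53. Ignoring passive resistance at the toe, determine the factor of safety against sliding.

K_a = tan²(45° − 33.7°/2) = 0.2863.
P_a = ½K_aγH² = 0.5×0.2863×15.7×2.8² = 17.62 kN/m, acting at H/3 = 0.9333 m above the base.
FS_sliding = μW / P_a = 0.53×94.1 / 17.62 = 2.830.

2.83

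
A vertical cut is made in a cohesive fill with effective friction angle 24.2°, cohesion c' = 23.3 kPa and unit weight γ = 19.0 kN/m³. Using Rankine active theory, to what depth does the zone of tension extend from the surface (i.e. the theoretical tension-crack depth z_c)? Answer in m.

3.79 m

K_a = tan²(45° − 24.2°/2) = 0.4185; √K_a = 0.6469.
The active pressure is zero where K_a γ z = 2c√K_a, so z_c = 2c/(γ√K_a) = 2×23.3/(19.0×0.6469) = 3.791 m.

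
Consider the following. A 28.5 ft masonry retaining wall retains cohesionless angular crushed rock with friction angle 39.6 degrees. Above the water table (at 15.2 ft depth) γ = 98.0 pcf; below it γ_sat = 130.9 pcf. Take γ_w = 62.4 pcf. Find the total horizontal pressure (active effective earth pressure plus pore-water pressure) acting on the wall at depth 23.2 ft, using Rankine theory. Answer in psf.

950 psf

K_a = (1 − sin φ)/(1 + sin φ) = 0.2214.
γ' = 130.9 − 62.4 = 68.50 pcf.
Effective vertical stress at 23.2 ft: σ'_v = 98.0×15.2 + 68.50×8.00 = 2038 psf.
σ'_h = K_a σ'_v = 0.2214 × 2038 = 451.2 psf; u = γ_w × 8.00 = 499.2 psf.
Total σ_h = 451.2 + 499.2 = 950.4 psf.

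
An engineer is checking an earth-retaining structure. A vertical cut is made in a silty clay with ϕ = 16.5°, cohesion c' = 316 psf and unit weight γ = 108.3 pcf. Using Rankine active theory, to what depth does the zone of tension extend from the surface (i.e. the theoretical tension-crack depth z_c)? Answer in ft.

K_a = tan²(45° − 16.5°/2) = 0.5576; √K_a = 0.7467.
The active pressure is zero where K_a γ z = 2c√K_a, so z_c = 2c/(γ√K_a) = 2×316/(108.3×0.7467) = 7.815 ft.

7.81 ft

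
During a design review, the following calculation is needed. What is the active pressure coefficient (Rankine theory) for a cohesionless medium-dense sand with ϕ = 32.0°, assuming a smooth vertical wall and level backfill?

0.307

K_a = tan²(45° − φ/2) = tan²(29.00°) = 0.3073.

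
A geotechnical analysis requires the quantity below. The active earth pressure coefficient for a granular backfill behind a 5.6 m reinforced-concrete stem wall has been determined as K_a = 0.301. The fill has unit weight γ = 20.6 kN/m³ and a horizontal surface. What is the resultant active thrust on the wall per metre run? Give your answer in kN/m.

P = ½ K_a γ H² = 0.5 × 0.301 × 20.6 × 5.6² = 97.23 kN/m.

97.2 kN/m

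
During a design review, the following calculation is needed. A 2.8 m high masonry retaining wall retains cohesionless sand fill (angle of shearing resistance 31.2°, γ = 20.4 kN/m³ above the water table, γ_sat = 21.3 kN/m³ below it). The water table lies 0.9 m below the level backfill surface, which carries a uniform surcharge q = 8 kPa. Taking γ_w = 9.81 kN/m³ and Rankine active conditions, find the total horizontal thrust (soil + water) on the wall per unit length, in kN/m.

K_a = tan²(45° − φ/2) = 0.3175.
γ' = 21.3 − 9.81 = 11.49 kN/m³. h₂ = H − d_w = 1.9 m.
σ'_h: at surface K_a·q = 2.540; at WT K_a(q+γd_w) = 8.369; at base K_a(q+γd_w+γ'h₂) = 15.30 kPa.
P₁ = ½(2.540+8.369)×0.9 = 4.909; P₂ = ½(8.369+15.30)×1.9 = 22.49; P_w = ½γ_w h₂² = 17.71.
Total = 4.909+22.49+17.71 = 45.10 kN/m.

45.1 kN/m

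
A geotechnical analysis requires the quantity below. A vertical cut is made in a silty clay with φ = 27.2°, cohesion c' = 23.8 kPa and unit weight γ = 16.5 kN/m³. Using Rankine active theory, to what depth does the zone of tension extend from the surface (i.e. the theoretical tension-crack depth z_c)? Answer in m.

4.73 m

K_a = tan²(45° − 27.2°/2) = 0.3726; √K_a = 0.6104.
The active pressure is zero where K_a γ z = 2c√K_a, so z_c = 2c/(γ√K_a) = 2×23.8/(16.5×0.6104) = 4.726 m.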